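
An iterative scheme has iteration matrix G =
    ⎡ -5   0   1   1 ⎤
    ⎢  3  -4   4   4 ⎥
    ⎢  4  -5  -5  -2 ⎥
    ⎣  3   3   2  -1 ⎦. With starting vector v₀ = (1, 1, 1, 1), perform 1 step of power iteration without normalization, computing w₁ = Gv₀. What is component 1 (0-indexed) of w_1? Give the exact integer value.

7

w1 = Gv₀ = ((-5)·1 + 0·1 + 1·1 + 1·1; 3·1 + (-4)·1 + 4·1 + 4·1; 4·1 + (-5)·1 + (-5)·1 + (-2)·1; 3·1 + 3·1 + 2·1 + (-1)·1) = (-3, 7, -8, 7)
The requested component of w1 is 7.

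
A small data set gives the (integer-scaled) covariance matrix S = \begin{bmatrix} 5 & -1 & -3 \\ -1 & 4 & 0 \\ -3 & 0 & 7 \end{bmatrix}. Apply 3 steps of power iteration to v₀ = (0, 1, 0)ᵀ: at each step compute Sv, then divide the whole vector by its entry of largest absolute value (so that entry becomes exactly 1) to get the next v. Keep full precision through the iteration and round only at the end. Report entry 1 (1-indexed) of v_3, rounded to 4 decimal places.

Sv0 = (-1.00000, 4.00000, 0.00000); divide by 4.00000 → v1 = (-0.25000, 1.00000, 0.00000)
Sv1 = (-2.25000, 4.25000, 0.75000); divide by 4.25000 → v2 = (-0.52941, 1.00000, 0.17647)
Sv2 = (-4.17647, 4.52941, 2.82353); divide by 4.52941 → v3 = (-0.92208, 1.00000, 0.62338)
Requested entry of v3: -71/77 = -0.9221

-0.9221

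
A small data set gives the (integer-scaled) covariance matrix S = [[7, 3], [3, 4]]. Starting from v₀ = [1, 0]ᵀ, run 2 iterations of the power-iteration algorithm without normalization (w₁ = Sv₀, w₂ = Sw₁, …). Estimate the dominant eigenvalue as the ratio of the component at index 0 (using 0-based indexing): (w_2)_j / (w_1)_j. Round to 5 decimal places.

8.28571

w1 = Sv₀ = (7·1 + 3·0; 3·1 + 4·0) = (7, 3)
w2 = Sw1 = (7·7 + 3·3; 3·7 + 4·3) = (58, 33)
Ratio at component: 58 / 7 = 8.28571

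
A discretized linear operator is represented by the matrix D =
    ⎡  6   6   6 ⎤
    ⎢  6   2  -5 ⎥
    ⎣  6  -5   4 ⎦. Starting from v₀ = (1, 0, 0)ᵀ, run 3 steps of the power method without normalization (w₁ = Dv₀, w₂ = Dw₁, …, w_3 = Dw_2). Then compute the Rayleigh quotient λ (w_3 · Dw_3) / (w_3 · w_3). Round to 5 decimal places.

w1 = Dv₀ = (6, 6, 6)
w2 = Dw1 = (108, 18, 30)
w3 = Dw2 = (936, 534, 678)
Dw3 = (12888, 3294, 5658)
w3·Dw3 = 936·12888 + 534·3294 + 678·5658 = 17658288; w3·w3 = 936·936 + 534·534 + 678·678 = 1620936
λ ≈ 17658288/1620936 = 10.89388

λ ≈ 10.89388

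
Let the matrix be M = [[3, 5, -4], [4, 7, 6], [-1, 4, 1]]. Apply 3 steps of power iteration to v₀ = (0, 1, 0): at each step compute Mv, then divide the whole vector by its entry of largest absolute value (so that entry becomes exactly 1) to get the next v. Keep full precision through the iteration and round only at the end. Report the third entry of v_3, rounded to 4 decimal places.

Mv0 = (5.00000, 7.00000, 4.00000); divide by 7.00000 → v1 = (0.71429, 1.00000, 0.57143)
Mv1 = (4.85714, 13.28571, 3.85714); divide by 13.28571 → v2 = (0.36559, 1.00000, 0.29032)
Mv2 = (4.93548, 10.20430, 3.92473); divide by 10.20430 → v3 = (0.48367, 1.00000, 0.38462)
Requested entry of v3: 365/949 = 0.3846

0.3846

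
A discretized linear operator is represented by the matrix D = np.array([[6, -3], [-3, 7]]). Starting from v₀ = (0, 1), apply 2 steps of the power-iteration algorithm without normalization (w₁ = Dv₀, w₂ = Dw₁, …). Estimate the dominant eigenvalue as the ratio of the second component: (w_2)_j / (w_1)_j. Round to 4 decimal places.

8.2857

w1 = Dv₀ = (-3, 7)
w2 = Dw1 = (-39, 58)
Ratio at component: 58 / 7 = 8.2857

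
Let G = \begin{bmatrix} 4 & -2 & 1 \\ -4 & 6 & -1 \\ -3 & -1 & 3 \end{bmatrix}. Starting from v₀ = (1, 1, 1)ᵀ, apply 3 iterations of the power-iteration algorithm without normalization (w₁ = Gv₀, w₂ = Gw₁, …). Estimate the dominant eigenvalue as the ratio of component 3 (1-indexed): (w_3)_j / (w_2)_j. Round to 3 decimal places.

w1 = Gv₀ = (4·1 + (-2)·1 + 1·1; (-4)·1 + 6·1 + (-1)·1; (-3)·1 + (-1)·1 + 3·1) = (3, 1, -1)
w2 = Gw1 = (4·3 + (-2)·1 + 1·(-1); (-4)·3 + 6·1 + (-1)·(-1); (-3)·3 + (-1)·1 + 3·(-1)) = (9, -5, -13)
w3 = Gw2 = (33, -53, -61)
Ratio at component: -61 / -13 = 4.692

4.692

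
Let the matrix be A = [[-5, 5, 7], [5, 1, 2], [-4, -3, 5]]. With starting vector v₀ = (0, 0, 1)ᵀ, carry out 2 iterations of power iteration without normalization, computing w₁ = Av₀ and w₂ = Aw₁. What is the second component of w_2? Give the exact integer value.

w1 = Av₀ = ((-5)·0 + 5·0 + 7·1; 5·0 + 1·0 + 2·1; (-4)·0 + (-3)·0 + 5·1) = (7, 2, 5)
w2 = Aw1 = ((-5)·7 + 5·2 + 7·5; 5·7 + 1·2 + 2·5; (-4)·7 + (-3)·2 + 5·5) = (10, 47, -9)
The requested component of w2 is 47.

47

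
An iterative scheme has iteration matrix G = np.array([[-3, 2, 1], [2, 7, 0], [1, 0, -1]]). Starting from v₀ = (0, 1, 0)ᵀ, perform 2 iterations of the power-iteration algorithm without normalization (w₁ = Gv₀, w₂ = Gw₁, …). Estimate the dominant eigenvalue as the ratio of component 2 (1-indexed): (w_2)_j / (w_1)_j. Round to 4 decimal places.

w1 = Gv₀ = ((-3)·0 + 2·1 + 1·0; 2·0 + 7·1 + 0·0; 1·0 + 0·1 + (-1)·0) = (2, 7, 0)
w2 = Gw1 = ((-3)·2 + 2·7 + 1·0; 2·2 + 7·7 + 0·0; 1·2 + 0·7 + (-1)·0) = (8, 53, 2)
Ratio at component: 53 / 7 = 7.5714

7.5714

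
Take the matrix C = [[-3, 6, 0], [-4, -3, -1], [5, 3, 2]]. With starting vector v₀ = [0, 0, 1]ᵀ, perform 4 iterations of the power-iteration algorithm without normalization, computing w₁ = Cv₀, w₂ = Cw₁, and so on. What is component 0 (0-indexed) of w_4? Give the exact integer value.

48

w1 = Cv₀ = ((-3)·0 + 6·0 + 0·1; (-4)·0 + (-3)·0 + (-1)·1; 5·0 + 3·0 + 2·1) = (0, -1, 2)
w2 = Cw1 = ((-3)·0 + 6·(-1) + 0·2; (-4)·0 + (-3)·(-1) + (-1)·2; 5·0 + 3·(-1) + 2·2) = (-6, 1, 1)
w3 = Cw2 = (24, 20, -25)
w4 = Cw3 = (48, -131, 130)
The requested component of w4 is 48.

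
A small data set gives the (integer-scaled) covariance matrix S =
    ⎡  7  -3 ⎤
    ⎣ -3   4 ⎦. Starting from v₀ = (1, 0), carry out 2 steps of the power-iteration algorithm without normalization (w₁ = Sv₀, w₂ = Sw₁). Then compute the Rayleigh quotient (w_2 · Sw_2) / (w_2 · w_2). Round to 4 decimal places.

w1 = Sv₀ = (7·1 + (-3)·0; (-3)·1 + 4·0) = (7, -3)
w2 = Sw1 = (7·7 + (-3)·(-3); (-3)·7 + 4·(-3)) = (58, -33)
Sw2 = (505, -306)
w2·Sw2 = 58·505 + (-33)·(-306) = 39388; w2·w2 = 58·58 + (-33)·(-33) = 4453
λ ≈ 39388/4453 = 8.8453

λ ≈ 8.8453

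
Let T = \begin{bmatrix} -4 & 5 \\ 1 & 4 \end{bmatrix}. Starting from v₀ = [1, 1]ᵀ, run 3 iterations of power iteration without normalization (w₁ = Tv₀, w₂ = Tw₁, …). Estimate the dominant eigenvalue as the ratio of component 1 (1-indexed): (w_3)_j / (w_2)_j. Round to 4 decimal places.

w1 = Tv₀ = (1, 5)
w2 = Tw1 = (21, 21)
w3 = Tw2 = (21, 105)
Ratio at component: 21 / 21 = 1.0000

λ ≈ 1.0000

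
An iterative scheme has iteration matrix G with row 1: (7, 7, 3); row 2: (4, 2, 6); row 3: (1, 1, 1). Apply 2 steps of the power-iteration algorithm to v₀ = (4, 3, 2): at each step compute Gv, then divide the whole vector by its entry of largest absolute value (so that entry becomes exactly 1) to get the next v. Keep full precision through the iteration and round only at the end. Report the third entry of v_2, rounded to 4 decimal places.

0.1508

Gv0 = (55.00000, 34.00000, 9.00000); divide by 55.00000 → v1 = (1.00000, 0.61818, 0.16364)
Gv1 = (11.81818, 6.21818, 1.78182); divide by 11.81818 → v2 = (1.00000, 0.52615, 0.15077)
Requested entry of v2: 98/650 = 0.1508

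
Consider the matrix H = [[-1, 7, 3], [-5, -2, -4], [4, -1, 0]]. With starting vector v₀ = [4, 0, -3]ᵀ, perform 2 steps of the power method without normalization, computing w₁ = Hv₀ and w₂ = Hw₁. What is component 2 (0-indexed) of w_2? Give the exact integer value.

-44

w1 = Hv₀ = ((-1)·4 + 7·0 + 3·(-3); (-5)·4 + (-2)·0 + (-4)·(-3); 4·4 + (-1)·0 + 0·(-3)) = (-13, -8, 16)
w2 = Hw1 = ((-1)·(-13) + 7·(-8) + 3·16; (-5)·(-13) + (-2)·(-8) + (-4)·16; 4·(-13) + (-1)·(-8) + 0·16) = (5, 17, -44)
The requested component of w2 is -44.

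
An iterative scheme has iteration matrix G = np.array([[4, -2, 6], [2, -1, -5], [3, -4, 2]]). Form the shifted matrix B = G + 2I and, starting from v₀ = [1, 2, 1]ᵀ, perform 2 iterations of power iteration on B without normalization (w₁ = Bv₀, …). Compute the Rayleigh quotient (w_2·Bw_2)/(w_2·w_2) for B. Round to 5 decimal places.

μ ≈ 6.69780

B = G + 2I has rows (6, -2, 6); (2, 1, -5); (3, -4, 4)
w1 = Bv₀ = (6·1 + (-2)·2 + 6·1; 2·1 + 1·2 + (-5)·1; 3·1 + (-4)·2 + 4·1) = (8, -1, -1)
w2 = Bw1 = (6·8 + (-2)·(-1) + 6·(-1); 2·8 + 1·(-1) + (-5)·(-1); 3·8 + (-4)·(-1) + 4·(-1)) = (44, 20, 24)
Bw2 = (368, -12, 148)
w2·Bw2 = 19504; w2·w2 = 2912; μ ≈ 19504/2912 = 6.69780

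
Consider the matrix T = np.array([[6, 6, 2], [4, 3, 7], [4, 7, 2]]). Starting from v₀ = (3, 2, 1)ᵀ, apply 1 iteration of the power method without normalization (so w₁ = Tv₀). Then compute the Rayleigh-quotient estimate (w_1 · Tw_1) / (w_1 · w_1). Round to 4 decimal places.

λ ≈ 13.4661

w1 = Tv₀ = (6·3 + 6·2 + 2·1; 4·3 + 3·2 + 7·1; 4·3 + 7·2 + 2·1) = (32, 25, 28)
Tw1 = (398, 399, 359)
w1·Tw1 = 32·398 + 25·399 + 28·359 = 32763; w1·w1 = 32·32 + 25·25 + 28·28 = 2433
λ ≈ 32763/2433 = 13.4661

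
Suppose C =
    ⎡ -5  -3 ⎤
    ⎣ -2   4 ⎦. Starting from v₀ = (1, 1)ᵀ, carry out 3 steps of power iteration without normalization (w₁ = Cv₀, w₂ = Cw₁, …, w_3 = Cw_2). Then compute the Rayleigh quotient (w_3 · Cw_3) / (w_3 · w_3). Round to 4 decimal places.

w1 = Cv₀ = ((-5)·1 + (-3)·1; (-2)·1 + 4·1) = (-8, 2)
w2 = Cw1 = ((-5)·(-8) + (-3)·2; (-2)·(-8) + 4·2) = (34, 24)
w3 = Cw2 = (-242, 28)
Cw3 = (1126, 596)
w3·Cw3 = (-242)·1126 + 28·596 = -255804; w3·w3 = (-242)·(-242) + 28·28 = 59348
λ ≈ -255804/59348 = -4.3102

λ ≈ -4.3102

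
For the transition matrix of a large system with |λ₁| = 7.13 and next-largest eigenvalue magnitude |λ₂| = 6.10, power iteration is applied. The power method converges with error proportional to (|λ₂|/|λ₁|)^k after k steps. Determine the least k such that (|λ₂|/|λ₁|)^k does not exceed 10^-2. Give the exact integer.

30

|λ₂/λ₁| = 6.10/7.13 = 0.85554
Need k ≥ ln(10^-2) / ln(0.85554) = -4.6052 / -0.1560 ≈ 29.516
Smallest integer k satisfying the bound: 30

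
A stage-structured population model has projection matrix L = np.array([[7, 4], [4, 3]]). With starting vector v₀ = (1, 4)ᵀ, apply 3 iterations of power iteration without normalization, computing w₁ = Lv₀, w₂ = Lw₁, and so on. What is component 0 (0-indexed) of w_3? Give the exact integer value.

2135

w1 = Lv₀ = (23, 16)
w2 = Lw1 = (225, 140)
w3 = Lw2 = (2135, 1320)
The requested component of w3 is 2135.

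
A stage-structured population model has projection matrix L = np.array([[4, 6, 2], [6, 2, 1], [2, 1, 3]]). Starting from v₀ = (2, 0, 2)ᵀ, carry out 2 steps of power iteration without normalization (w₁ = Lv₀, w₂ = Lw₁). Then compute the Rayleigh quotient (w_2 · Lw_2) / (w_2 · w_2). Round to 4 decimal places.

w1 = Lv₀ = (12, 14, 10)
w2 = Lw1 = (152, 110, 68)
Lw2 = (1404, 1200, 618)
w2·Lw2 = 152·1404 + 110·1200 + 68·618 = 387432; w2·w2 = 152·152 + 110·110 + 68·68 = 39828
λ ≈ 387432/39828 = 9.7276

9.7276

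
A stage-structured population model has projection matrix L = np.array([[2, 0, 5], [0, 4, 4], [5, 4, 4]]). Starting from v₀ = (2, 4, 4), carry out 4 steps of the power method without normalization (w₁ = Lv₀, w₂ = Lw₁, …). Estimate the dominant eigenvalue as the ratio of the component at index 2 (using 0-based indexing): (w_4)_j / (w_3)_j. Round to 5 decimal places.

λ ≈ 9.88980

w1 = Lv₀ = (24, 32, 42)
w2 = Lw1 = (258, 296, 416)
w3 = Lw2 = (2596, 2848, 4138)
w4 = Lw3 = (25882, 27944, 40924)
Ratio at component: 40924 / 4138 = 9.88980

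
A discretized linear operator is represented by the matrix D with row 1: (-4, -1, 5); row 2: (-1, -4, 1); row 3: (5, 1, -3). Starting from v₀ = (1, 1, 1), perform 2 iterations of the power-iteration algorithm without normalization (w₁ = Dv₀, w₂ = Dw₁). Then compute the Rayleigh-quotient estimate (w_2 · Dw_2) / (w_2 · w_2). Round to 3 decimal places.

λ ≈ -7.947

w1 = Dv₀ = ((-4)·1 + (-1)·1 + 5·1; (-1)·1 + (-4)·1 + 1·1; 5·1 + 1·1 + (-3)·1) = (0, -4, 3)
w2 = Dw1 = ((-4)·0 + (-1)·(-4) + 5·3; (-1)·0 + (-4)·(-4) + 1·3; 5·0 + 1·(-4) + (-3)·3) = (19, 19, -13)
Dw2 = (-160, -108, 153)
w2·Dw2 = 19·(-160) + 19·(-108) + (-13)·153 = -7081; w2·w2 = 19·19 + 19·19 + (-13)·(-13) = 891
λ ≈ -7081/891 = -7.947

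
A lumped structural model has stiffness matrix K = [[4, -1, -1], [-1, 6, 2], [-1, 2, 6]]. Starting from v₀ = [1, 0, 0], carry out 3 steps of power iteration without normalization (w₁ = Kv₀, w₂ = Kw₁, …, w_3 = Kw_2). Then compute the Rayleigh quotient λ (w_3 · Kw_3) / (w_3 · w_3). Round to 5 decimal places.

8.19632

w1 = Kv₀ = (4, -1, -1)
w2 = Kw1 = (18, -12, -12)
w3 = Kw2 = (96, -114, -114)
Kw3 = (612, -1008, -1008)
w3·Kw3 = 96·612 + (-114)·(-1008) + (-114)·(-1008) = 288576; w3·w3 = 96·96 + (-114)·(-114) + (-114)·(-114) = 35208
λ ≈ 288576/35208 = 8.19632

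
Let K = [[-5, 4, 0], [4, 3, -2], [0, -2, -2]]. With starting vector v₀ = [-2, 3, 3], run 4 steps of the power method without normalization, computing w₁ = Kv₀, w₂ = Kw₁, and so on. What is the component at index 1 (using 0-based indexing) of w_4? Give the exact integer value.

w1 = Kv₀ = ((-5)·(-2) + 4·3 + 0·3; 4·(-2) + 3·3 + (-2)·3; 0·(-2) + (-2)·3 + (-2)·3) = (22, -5, -12)
w2 = Kw1 = ((-5)·22 + 4·(-5) + 0·(-12); 4·22 + 3·(-5) + (-2)·(-12); 0·22 + (-2)·(-5) + (-2)·(-12)) = (-130, 97, 34)
w3 = Kw2 = (1038, -297, -262)
w4 = Kw3 = (-6378, 3785, 1118)
The requested component of w4 is 3785.

3785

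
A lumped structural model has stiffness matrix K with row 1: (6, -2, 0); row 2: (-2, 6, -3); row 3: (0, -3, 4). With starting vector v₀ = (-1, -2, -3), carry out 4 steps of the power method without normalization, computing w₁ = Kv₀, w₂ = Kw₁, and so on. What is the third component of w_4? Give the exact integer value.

w1 = Kv₀ = (6·(-1) + (-2)·(-2) + 0·(-3); (-2)·(-1) + 6·(-2) + (-3)·(-3); 0·(-1) + (-3)·(-2) + 4·(-3)) = (-2, -1, -6)
w2 = Kw1 = (6·(-2) + (-2)·(-1) + 0·(-6); (-2)·(-2) + 6·(-1) + (-3)·(-6); 0·(-2) + (-3)·(-1) + 4·(-6)) = (-10, 16, -21)
w3 = Kw2 = (-92, 179, -132)
w4 = Kw3 = (-910, 1654, -1065)
The requested component of w4 is -1065.

-1065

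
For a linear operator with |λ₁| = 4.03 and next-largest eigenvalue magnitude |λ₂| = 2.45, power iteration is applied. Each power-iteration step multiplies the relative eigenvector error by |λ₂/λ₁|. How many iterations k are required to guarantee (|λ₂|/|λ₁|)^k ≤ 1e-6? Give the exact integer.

|λ₂/λ₁| = 2.45/4.03 = 0.60794
Need k ≥ ln(1e-6) / ln(0.60794) = -13.8155 / -0.4977 ≈ 27.760
Smallest integer k satisfying the bound: 28

28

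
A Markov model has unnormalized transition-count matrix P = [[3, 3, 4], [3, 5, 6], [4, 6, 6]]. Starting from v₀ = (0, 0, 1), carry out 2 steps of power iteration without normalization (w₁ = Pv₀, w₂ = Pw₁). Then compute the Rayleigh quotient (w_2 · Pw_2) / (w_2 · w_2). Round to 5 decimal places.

w1 = Pv₀ = (4, 6, 6)
w2 = Pw1 = (54, 78, 88)
Pw2 = (748, 1080, 1212)
w2·Pw2 = 54·748 + 78·1080 + 88·1212 = 231288; w2·w2 = 54·54 + 78·78 + 88·88 = 16744
λ ≈ 231288/16744 = 13.81319

13.81319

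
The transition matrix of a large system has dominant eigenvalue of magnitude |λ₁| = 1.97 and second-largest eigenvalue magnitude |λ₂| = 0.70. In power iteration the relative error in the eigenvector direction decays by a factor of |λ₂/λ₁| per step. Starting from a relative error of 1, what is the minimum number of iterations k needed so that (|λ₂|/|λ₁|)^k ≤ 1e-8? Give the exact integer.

18

|λ₂/λ₁| = 0.70/1.97 = 0.35533
Need k ≥ ln(1e-8) / ln(0.35533) = -18.4207 / -1.0347 ≈ 17.803
Smallest integer k satisfying the bound: 18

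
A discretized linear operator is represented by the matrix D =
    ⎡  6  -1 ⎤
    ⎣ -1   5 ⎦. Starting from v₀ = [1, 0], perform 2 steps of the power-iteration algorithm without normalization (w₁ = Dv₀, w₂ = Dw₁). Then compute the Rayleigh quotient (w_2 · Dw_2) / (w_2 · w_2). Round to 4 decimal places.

w1 = Dv₀ = (6, -1)
w2 = Dw1 = (37, -11)
Dw2 = (233, -92)
w2·Dw2 = 37·233 + (-11)·(-92) = 9633; w2·w2 = 37·37 + (-11)·(-11) = 1490
λ ≈ 9633/1490 = 6.4651

6.4651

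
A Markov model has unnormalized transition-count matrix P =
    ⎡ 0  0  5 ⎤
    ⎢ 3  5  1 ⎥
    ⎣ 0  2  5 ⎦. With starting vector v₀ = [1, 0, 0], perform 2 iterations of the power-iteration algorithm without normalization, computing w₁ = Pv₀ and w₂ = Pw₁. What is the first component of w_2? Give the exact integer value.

0

w1 = Pv₀ = (0·1 + 0·0 + 5·0; 3·1 + 5·0 + 1·0; 0·1 + 2·0 + 5·0) = (0, 3, 0)
w2 = Pw1 = (0·0 + 0·3 + 5·0; 3·0 + 5·3 + 1·0; 0·0 + 2·3 + 5·0) = (0, 15, 6)
The requested component of w2 is 0.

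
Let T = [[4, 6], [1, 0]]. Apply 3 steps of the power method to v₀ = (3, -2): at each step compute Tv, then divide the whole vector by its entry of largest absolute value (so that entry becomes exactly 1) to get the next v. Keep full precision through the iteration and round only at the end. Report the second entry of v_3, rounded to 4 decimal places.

0.2500

Tv0 = (0.00000, 3.00000); divide by 3.00000 → v1 = (0.00000, 1.00000)
Tv1 = (6.00000, 0.00000); divide by 6.00000 → v2 = (1.00000, 0.00000)
Tv2 = (4.00000, 1.00000); divide by 4.00000 → v3 = (1.00000, 0.25000)
Requested entry of v3: 18/72 = 0.2500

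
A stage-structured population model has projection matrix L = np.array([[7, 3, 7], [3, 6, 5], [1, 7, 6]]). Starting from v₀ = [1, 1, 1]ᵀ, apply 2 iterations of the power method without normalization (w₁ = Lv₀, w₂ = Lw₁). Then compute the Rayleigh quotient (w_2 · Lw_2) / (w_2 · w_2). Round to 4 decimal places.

λ ≈ 14.6581

w1 = Lv₀ = (17, 14, 14)
w2 = Lw1 = (259, 205, 199)
Lw2 = (3821, 3002, 2888)
w2·Lw2 = 259·3821 + 205·3002 + 199·2888 = 2179761; w2·w2 = 259·259 + 205·205 + 199·199 = 148707
λ ≈ 2179761/148707 = 14.6581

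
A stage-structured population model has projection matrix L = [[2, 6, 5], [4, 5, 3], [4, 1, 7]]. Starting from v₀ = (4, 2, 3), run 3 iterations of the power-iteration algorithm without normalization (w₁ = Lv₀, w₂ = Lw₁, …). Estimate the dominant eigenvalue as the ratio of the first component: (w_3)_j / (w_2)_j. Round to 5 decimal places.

12.17263

w1 = Lv₀ = (2·4 + 6·2 + 5·3; 4·4 + 5·2 + 3·3; 4·4 + 1·2 + 7·3) = (35, 35, 39)
w2 = Lw1 = (2·35 + 6·35 + 5·39; 4·35 + 5·35 + 3·39; 4·35 + 1·35 + 7·39) = (475, 432, 448)
w3 = Lw2 = (5782, 5404, 5468)
Ratio at component: 5782 / 475 = 12.17263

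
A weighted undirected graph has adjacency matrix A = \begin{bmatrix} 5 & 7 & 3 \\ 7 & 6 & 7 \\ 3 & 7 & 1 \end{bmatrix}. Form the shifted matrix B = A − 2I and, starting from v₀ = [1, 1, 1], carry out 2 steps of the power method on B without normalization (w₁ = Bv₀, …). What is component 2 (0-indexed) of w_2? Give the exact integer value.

B = A − 2I has rows (3, 7, 3); (7, 4, 7); (3, 7, -1)
w1 = Bv₀ = (13, 18, 9)
w2 = Bw1 = (192, 226, 156)
Requested component of w2: 156

156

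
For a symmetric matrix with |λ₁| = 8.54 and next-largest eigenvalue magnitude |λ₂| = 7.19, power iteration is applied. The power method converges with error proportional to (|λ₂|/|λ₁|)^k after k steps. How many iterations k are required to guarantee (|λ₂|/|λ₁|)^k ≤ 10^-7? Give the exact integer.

94

|λ₂/λ₁| = 7.19/8.54 = 0.84192
Need k ≥ ln(10^-7) / ln(0.84192) = -16.1181 / -0.1721 ≈ 93.672
Smallest integer k satisfying the bound: 94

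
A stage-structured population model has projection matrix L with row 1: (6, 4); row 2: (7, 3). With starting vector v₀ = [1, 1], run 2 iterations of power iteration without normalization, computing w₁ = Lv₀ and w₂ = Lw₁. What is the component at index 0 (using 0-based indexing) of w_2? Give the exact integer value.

w1 = Lv₀ = (6·1 + 4·1; 7·1 + 3·1) = (10, 10)
w2 = Lw1 = (6·10 + 4·10; 7·10 + 3·10) = (100, 100)
The requested component of w2 is 100.

100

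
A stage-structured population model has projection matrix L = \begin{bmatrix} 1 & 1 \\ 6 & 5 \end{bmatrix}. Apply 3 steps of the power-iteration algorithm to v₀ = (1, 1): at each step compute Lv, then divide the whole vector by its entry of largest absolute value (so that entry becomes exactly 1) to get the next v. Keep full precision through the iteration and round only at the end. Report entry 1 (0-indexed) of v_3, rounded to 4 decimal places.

Lv0 = (2.00000, 11.00000); divide by 11.00000 → v1 = (0.18182, 1.00000)
Lv1 = (1.18182, 6.09091); divide by 6.09091 → v2 = (0.19403, 1.00000)
Lv2 = (1.19403, 6.16418); divide by 6.16418 → v3 = (0.19370, 1.00000)
Requested entry of v3: 413/413 = 1.0000

1.0000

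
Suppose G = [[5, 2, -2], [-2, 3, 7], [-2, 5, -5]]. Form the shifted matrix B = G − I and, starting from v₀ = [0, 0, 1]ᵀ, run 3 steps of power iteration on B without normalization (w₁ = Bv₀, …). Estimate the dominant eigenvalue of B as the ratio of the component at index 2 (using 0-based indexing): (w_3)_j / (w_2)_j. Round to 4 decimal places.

B = G − I has rows (4, 2, -2); (-2, 2, 7); (-2, 5, -6)
w1 = Bv₀ = (-2, 7, -6)
w2 = Bw1 = (18, -24, 75)
w3 = Bw2 = (-126, 441, -606)
Ratio: -606/75 = -8.0800

μ ≈ -8.0800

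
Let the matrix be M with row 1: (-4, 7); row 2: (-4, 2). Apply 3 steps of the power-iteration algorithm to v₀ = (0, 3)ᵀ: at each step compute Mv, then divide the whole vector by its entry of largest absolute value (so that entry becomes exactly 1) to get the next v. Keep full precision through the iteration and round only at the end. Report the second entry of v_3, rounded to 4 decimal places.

Mv0 = (21.00000, 6.00000); divide by 21.00000 → v1 = (1.00000, 0.28571)
Mv1 = (-2.00000, -3.42857); divide by -3.42857 → v2 = (0.58333, 1.00000)
Mv2 = (4.66667, -0.33333); divide by 4.66667 → v3 = (1.00000, -0.07143)
Requested entry of v3: 24/-336 = -0.0714

-0.0714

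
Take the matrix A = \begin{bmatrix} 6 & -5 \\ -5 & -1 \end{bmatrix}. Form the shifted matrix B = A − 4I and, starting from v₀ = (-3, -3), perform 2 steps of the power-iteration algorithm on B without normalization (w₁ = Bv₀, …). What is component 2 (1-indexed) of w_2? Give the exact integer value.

B = A − 4I has rows (2, -5); (-5, -5)
w1 = Bv₀ = (9, 30)
w2 = Bw1 = (-132, -195)
Requested component of w2: -195

-195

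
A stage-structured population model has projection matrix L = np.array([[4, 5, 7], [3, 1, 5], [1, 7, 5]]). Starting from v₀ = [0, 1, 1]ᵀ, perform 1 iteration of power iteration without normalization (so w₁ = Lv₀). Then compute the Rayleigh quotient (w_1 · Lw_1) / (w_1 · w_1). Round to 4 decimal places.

w1 = Lv₀ = (4·0 + 5·1 + 7·1; 3·0 + 1·1 + 5·1; 1·0 + 7·1 + 5·1) = (12, 6, 12)
Lw1 = (162, 102, 114)
w1·Lw1 = 12·162 + 6·102 + 12·114 = 3924; w1·w1 = 12·12 + 6·6 + 12·12 = 324
λ ≈ 3924/324 = 12.1111

λ ≈ 12.1111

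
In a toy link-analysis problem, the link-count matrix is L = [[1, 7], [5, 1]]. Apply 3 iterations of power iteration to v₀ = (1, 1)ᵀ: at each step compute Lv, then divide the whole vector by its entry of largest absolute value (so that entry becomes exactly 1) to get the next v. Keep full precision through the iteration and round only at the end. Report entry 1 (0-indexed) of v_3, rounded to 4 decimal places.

Lv0 = (8.00000, 6.00000); divide by 8.00000 → v1 = (1.00000, 0.75000)
Lv1 = (6.25000, 5.75000); divide by 6.25000 → v2 = (1.00000, 0.92000)
Lv2 = (7.44000, 5.92000); divide by 7.44000 → v3 = (1.00000, 0.79570)
Requested entry of v3: 296/372 = 0.7957

0.7957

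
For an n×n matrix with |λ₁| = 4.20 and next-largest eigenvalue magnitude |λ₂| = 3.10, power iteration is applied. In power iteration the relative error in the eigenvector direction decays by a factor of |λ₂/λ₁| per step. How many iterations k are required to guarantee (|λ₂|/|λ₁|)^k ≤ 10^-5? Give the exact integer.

|λ₂/λ₁| = 3.10/4.20 = 0.73810
Need k ≥ ln(10^-5) / ln(0.73810) = -11.5129 / -0.3037 ≈ 37.911
Smallest integer k satisfying the bound: 38

38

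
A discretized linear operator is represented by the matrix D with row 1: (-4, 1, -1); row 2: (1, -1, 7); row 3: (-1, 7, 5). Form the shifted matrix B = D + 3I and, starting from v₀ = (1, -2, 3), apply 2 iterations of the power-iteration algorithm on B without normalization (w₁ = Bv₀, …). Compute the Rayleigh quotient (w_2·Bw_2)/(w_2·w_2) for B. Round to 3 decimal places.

B = D + 3I has rows (-1, 1, -1); (1, 2, 7); (-1, 7, 8)
w1 = Bv₀ = ((-1)·1 + 1·(-2) + (-1)·3; 1·1 + 2·(-2) + 7·3; (-1)·1 + 7·(-2) + 8·3) = (-6, 18, 9)
w2 = Bw1 = ((-1)·(-6) + 1·18 + (-1)·9; 1·(-6) + 2·18 + 7·9; (-1)·(-6) + 7·18 + 8·9) = (15, 93, 204)
Bw2 = (-126, 1629, 2268)
w2·Bw2 = 612279; w2·w2 = 50490; μ ≈ 612279/50490 = 12.127

12.127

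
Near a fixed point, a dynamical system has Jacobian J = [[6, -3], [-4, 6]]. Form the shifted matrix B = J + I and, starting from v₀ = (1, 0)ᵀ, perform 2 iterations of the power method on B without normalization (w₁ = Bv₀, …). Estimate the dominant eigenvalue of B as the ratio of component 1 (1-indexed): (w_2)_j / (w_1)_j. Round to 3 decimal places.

8.714

B = J + I has rows (7, -3); (-4, 7)
w1 = Bv₀ = (7·1 + (-3)·0; (-4)·1 + 7·0) = (7, -4)
w2 = Bw1 = (7·7 + (-3)·(-4); (-4)·7 + 7·(-4)) = (61, -56)
Ratio: 61/7 = 8.714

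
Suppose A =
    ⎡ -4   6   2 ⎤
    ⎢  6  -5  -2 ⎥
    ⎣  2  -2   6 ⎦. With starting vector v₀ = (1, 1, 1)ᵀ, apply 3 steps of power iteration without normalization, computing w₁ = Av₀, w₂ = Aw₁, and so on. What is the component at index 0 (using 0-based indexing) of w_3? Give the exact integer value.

w1 = Av₀ = (4, -1, 6)
w2 = Aw1 = (-10, 17, 46)
w3 = Aw2 = (234, -237, 222)
The requested component of w3 is 234.

234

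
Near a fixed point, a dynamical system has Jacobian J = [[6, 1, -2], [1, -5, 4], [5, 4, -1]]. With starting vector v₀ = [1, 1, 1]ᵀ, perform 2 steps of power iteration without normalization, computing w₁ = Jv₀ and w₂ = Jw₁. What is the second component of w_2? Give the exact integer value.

w1 = Jv₀ = (5, 0, 8)
w2 = Jw1 = (14, 37, 17)
The requested component of w2 is 37.

37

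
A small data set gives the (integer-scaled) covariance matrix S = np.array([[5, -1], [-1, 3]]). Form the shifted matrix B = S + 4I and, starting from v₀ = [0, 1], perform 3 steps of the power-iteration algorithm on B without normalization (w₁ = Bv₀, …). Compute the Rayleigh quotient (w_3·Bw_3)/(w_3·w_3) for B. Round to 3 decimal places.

B = S + 4I has rows (9, -1); (-1, 7)
w1 = Bv₀ = (9·0 + (-1)·1; (-1)·0 + 7·1) = (-1, 7)
w2 = Bw1 = (9·(-1) + (-1)·7; (-1)·(-1) + 7·7) = (-16, 50)
w3 = Bw2 = (-194, 366)
Bw3 = (-2112, 2756)
w3·Bw3 = 1418424; w3·w3 = 171592; μ ≈ 1418424/171592 = 8.266

8.266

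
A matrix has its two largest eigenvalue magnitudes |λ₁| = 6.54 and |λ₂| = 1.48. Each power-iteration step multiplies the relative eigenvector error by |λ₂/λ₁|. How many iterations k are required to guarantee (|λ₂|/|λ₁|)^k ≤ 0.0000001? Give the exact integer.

11

|λ₂/λ₁| = 1.48/6.54 = 0.22630
Need k ≥ ln(0.0000001) / ln(0.22630) = -16.1181 / -1.4859 ≈ 10.847
Smallest integer k satisfying the bound: 11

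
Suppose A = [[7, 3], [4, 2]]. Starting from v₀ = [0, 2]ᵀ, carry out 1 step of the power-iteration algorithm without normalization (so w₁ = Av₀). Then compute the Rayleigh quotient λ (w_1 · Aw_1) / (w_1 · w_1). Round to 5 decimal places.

w1 = Av₀ = (6, 4)
Aw1 = (54, 32)
w1·Aw1 = 6·54 + 4·32 = 452; w1·w1 = 6·6 + 4·4 = 52
λ ≈ 452/52 = 8.69231

8.69231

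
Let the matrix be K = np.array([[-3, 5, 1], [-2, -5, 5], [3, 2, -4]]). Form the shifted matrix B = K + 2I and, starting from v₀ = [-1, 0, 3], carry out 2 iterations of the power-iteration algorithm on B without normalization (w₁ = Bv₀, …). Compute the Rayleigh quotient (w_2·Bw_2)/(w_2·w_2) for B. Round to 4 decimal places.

μ ≈ -4.7994

B = K + 2I has rows (-1, 5, 1); (-2, -3, 5); (3, 2, -2)
w1 = Bv₀ = ((-1)·(-1) + 5·0 + 1·3; (-2)·(-1) + (-3)·0 + 5·3; 3·(-1) + 2·0 + (-2)·3) = (4, 17, -9)
w2 = Bw1 = ((-1)·4 + 5·17 + 1·(-9); (-2)·4 + (-3)·17 + 5·(-9); 3·4 + 2·17 + (-2)·(-9)) = (72, -104, 64)
Bw2 = (-528, 488, -120)
w2·Bw2 = -96448; w2·w2 = 20096; μ ≈ -96448/20096 = -4.7994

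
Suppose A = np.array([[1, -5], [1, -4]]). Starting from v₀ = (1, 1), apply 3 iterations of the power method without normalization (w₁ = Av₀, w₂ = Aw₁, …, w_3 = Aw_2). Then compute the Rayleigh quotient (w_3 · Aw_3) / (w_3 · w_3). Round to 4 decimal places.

λ ≈ -2.6201

w1 = Av₀ = (1·1 + (-5)·1; 1·1 + (-4)·1) = (-4, -3)
w2 = Aw1 = (1·(-4) + (-5)·(-3); 1·(-4) + (-4)·(-3)) = (11, 8)
w3 = Aw2 = (-29, -21)
Aw3 = (76, 55)
w3·Aw3 = (-29)·76 + (-21)·55 = -3359; w3·w3 = (-29)·(-29) + (-21)·(-21) = 1282
λ ≈ -3359/1282 = -2.6201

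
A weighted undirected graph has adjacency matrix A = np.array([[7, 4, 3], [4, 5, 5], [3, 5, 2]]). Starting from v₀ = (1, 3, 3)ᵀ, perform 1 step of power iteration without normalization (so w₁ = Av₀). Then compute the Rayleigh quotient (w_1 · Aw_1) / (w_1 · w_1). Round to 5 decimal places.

12.80922

w1 = Av₀ = (7·1 + 4·3 + 3·3; 4·1 + 5·3 + 5·3; 3·1 + 5·3 + 2·3) = (28, 34, 24)
Aw1 = (404, 402, 302)
w1·Aw1 = 28·404 + 34·402 + 24·302 = 32228; w1·w1 = 28·28 + 34·34 + 24·24 = 2516
λ ≈ 32228/2516 = 12.80922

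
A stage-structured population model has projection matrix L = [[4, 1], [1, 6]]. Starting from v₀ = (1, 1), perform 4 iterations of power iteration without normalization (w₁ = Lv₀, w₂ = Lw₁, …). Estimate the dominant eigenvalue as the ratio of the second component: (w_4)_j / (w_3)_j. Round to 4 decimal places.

w1 = Lv₀ = (5, 7)
w2 = Lw1 = (27, 47)
w3 = Lw2 = (155, 309)
w4 = Lw3 = (929, 2009)
Ratio at component: 2009 / 309 = 6.5016

λ ≈ 6.5016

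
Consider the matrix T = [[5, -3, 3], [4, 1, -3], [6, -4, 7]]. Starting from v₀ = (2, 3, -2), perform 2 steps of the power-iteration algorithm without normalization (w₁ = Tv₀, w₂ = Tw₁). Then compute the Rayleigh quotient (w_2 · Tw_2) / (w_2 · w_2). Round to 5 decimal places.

λ ≈ 11.08615

w1 = Tv₀ = (-5, 17, -14)
w2 = Tw1 = (-118, 39, -196)
Tw2 = (-1295, 155, -2236)
w2·Tw2 = (-118)·(-1295) + 39·155 + (-196)·(-2236) = 597111; w2·w2 = (-118)·(-118) + 39·39 + (-196)·(-196) = 53861
λ ≈ 597111/53861 = 11.08615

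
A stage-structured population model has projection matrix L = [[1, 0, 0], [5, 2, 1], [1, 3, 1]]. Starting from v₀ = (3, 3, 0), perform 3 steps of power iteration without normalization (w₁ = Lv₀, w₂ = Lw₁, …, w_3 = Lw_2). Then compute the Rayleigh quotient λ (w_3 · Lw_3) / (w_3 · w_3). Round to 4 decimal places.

3.3754

w1 = Lv₀ = (1·3 + 0·3 + 0·0; 5·3 + 2·3 + 1·0; 1·3 + 3·3 + 1·0) = (3, 21, 12)
w2 = Lw1 = (1·3 + 0·21 + 0·12; 5·3 + 2·21 + 1·12; 1·3 + 3·21 + 1·12) = (3, 69, 78)
w3 = Lw2 = (3, 231, 288)
Lw3 = (3, 765, 984)
w3·Lw3 = 3·3 + 231·765 + 288·984 = 460116; w3·w3 = 3·3 + 231·231 + 288·288 = 136314
λ ≈ 460116/136314 = 3.3754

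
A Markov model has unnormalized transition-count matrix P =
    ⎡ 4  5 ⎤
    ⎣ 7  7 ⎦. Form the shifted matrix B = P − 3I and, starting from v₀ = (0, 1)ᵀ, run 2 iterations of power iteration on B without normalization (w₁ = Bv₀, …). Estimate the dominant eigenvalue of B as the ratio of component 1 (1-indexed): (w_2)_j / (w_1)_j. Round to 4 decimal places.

5.0000

B = P − 3I has rows (1, 5); (7, 4)
w1 = Bv₀ = (1·0 + 5·1; 7·0 + 4·1) = (5, 4)
w2 = Bw1 = (1·5 + 5·4; 7·5 + 4·4) = (25, 51)
Ratio: 25/5 = 5.0000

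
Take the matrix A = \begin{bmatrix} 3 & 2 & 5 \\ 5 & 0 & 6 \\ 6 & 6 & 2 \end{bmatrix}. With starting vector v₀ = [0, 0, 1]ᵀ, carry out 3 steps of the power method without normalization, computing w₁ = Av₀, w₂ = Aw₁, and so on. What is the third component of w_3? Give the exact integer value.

w1 = Av₀ = (3·0 + 2·0 + 5·1; 5·0 + 0·0 + 6·1; 6·0 + 6·0 + 2·1) = (5, 6, 2)
w2 = Aw1 = (3·5 + 2·6 + 5·2; 5·5 + 0·6 + 6·2; 6·5 + 6·6 + 2·2) = (37, 37, 70)
w3 = Aw2 = (535, 605, 584)
The requested component of w3 is 584.

584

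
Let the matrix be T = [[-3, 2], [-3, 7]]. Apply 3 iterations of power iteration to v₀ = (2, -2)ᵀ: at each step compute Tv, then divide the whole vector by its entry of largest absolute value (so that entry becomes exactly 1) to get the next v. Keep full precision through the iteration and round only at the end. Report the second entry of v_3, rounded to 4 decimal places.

1.0000

Tv0 = (-10.00000, -20.00000); divide by -20.00000 → v1 = (0.50000, 1.00000)
Tv1 = (0.50000, 5.50000); divide by 5.50000 → v2 = (0.09091, 1.00000)
Tv2 = (1.72727, 6.72727); divide by 6.72727 → v3 = (0.25676, 1.00000)
Requested entry of v3: -740/-740 = 1.0000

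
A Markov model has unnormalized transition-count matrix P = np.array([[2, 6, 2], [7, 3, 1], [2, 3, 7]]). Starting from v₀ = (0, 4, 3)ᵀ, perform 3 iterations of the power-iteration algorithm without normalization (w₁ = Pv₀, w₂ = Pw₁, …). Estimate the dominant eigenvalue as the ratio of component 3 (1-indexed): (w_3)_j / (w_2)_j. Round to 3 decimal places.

w1 = Pv₀ = (30, 15, 33)
w2 = Pw1 = (216, 288, 336)
w3 = Pw2 = (2832, 2712, 3648)
Ratio at component: 3648 / 336 = 10.857

10.857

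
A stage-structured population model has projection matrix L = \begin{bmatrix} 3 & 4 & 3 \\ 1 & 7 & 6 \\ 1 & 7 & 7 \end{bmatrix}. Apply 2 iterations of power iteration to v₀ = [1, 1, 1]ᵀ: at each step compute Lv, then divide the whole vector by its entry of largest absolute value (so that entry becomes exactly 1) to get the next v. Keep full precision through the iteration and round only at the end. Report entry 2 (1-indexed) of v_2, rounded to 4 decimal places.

0.9296

Lv0 = (10.00000, 14.00000, 15.00000); divide by 15.00000 → v1 = (0.66667, 0.93333, 1.00000)
Lv1 = (8.73333, 13.20000, 14.20000); divide by 14.20000 → v2 = (0.61502, 0.92958, 1.00000)
Requested entry of v2: 198/213 = 0.9296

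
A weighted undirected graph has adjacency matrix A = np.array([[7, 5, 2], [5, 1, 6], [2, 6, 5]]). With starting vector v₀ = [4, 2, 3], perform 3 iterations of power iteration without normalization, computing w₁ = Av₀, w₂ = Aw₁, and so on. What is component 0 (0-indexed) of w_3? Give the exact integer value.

w1 = Av₀ = (7·4 + 5·2 + 2·3; 5·4 + 1·2 + 6·3; 2·4 + 6·2 + 5·3) = (44, 40, 35)
w2 = Aw1 = (7·44 + 5·40 + 2·35; 5·44 + 1·40 + 6·35; 2·44 + 6·40 + 5·35) = (578, 470, 503)
w3 = Aw2 = (7402, 6378, 6491)
The requested component of w3 is 7402.

7402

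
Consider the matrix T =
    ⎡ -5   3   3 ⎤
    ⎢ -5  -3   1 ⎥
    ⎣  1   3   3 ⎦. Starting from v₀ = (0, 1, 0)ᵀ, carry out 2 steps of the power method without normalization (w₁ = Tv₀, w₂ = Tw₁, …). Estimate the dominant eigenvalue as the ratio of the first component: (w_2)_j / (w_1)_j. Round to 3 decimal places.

λ ≈ -5.000

w1 = Tv₀ = ((-5)·0 + 3·1 + 3·0; (-5)·0 + (-3)·1 + 1·0; 1·0 + 3·1 + 3·0) = (3, -3, 3)
w2 = Tw1 = ((-5)·3 + 3·(-3) + 3·3; (-5)·3 + (-3)·(-3) + 1·3; 1·3 + 3·(-3) + 3·3) = (-15, -3, 3)
Ratio at component: -15 / 3 = -5.000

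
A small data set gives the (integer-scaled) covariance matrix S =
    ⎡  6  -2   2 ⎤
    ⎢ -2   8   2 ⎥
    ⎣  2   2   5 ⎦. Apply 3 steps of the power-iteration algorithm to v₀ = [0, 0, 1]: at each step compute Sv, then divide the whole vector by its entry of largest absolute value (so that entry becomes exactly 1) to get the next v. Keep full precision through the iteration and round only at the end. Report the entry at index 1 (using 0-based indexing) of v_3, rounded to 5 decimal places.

Sv0 = (2.000000, 2.000000, 5.000000); divide by 5.000000 → v1 = (0.400000, 0.400000, 1.000000)
Sv1 = (3.600000, 4.400000, 6.600000); divide by 6.600000 → v2 = (0.545455, 0.666667, 1.000000)
Sv2 = (3.939394, 6.242424, 7.424242); divide by 7.424242 → v3 = (0.530612, 0.840816, 1.000000)
Requested entry of v3: 206/245 = 0.84082

0.84082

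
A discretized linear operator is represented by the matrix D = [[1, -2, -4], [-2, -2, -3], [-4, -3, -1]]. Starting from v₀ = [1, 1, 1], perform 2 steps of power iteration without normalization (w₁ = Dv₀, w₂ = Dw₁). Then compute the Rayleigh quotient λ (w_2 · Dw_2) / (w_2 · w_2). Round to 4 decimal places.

-6.7936

w1 = Dv₀ = (1·1 + (-2)·1 + (-4)·1; (-2)·1 + (-2)·1 + (-3)·1; (-4)·1 + (-3)·1 + (-1)·1) = (-5, -7, -8)
w2 = Dw1 = (1·(-5) + (-2)·(-7) + (-4)·(-8); (-2)·(-5) + (-2)·(-7) + (-3)·(-8); (-4)·(-5) + (-3)·(-7) + (-1)·(-8)) = (41, 48, 49)
Dw2 = (-251, -325, -357)
w2·Dw2 = 41·(-251) + 48·(-325) + 49·(-357) = -43384; w2·w2 = 41·41 + 48·48 + 49·49 = 6386
λ ≈ -43384/6386 = -6.7936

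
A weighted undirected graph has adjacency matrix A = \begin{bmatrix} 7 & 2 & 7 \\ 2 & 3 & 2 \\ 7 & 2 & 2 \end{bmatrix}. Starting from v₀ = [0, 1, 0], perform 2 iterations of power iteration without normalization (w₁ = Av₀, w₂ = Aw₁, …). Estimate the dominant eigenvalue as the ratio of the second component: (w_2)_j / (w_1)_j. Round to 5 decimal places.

λ ≈ 5.66667

w1 = Av₀ = (7·0 + 2·1 + 7·0; 2·0 + 3·1 + 2·0; 7·0 + 2·1 + 2·0) = (2, 3, 2)
w2 = Aw1 = (7·2 + 2·3 + 7·2; 2·2 + 3·3 + 2·2; 7·2 + 2·3 + 2·2) = (34, 17, 24)
Ratio at component: 17 / 3 = 5.66667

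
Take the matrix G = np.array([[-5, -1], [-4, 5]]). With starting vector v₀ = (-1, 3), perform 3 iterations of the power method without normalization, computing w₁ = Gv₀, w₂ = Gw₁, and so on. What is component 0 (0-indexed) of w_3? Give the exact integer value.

w1 = Gv₀ = ((-5)·(-1) + (-1)·3; (-4)·(-1) + 5·3) = (2, 19)
w2 = Gw1 = ((-5)·2 + (-1)·19; (-4)·2 + 5·19) = (-29, 87)
w3 = Gw2 = (58, 551)
The requested component of w3 is 58.

58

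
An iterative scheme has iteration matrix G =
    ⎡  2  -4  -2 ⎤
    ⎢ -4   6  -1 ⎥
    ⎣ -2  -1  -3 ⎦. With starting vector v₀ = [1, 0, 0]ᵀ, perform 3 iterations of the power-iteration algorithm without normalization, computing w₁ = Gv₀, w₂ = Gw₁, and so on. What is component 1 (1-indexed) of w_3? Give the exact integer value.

w1 = Gv₀ = (2, -4, -2)
w2 = Gw1 = (24, -30, 6)
w3 = Gw2 = (156, -282, -36)
The requested component of w3 is 156.

156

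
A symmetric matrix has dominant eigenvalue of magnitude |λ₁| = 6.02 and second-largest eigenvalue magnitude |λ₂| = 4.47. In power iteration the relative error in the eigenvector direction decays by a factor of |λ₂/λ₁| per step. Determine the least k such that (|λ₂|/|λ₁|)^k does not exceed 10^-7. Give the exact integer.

55

|λ₂/λ₁| = 4.47/6.02 = 0.74252
Need k ≥ ln(10^-7) / ln(0.74252) = -16.1181 / -0.2977 ≈ 54.142
Smallest integer k satisfying the bound: 55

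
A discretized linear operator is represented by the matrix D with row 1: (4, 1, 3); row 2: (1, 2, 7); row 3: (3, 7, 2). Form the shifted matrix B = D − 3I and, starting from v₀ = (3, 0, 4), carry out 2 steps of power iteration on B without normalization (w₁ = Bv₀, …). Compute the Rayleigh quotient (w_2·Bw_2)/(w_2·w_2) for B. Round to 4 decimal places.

B = D − 3I has rows (1, 1, 3); (1, -1, 7); (3, 7, -1)
w1 = Bv₀ = (15, 31, 5)
w2 = Bw1 = (61, 19, 257)
Bw2 = (851, 1841, 59)
w2·Bw2 = 102053; w2·w2 = 70131; μ ≈ 102053/70131 = 1.4552

μ ≈ 1.4552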